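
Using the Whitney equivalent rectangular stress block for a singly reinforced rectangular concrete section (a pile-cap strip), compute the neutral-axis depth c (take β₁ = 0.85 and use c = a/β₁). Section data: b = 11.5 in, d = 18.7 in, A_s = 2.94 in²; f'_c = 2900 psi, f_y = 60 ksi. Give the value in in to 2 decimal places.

T = A_s f_y = 2.94 × 60 = 176.4 kips.
a = T/(0.85 f'_c b) = 176.4/(0.85 × 2.9 × 11.5) = 6.2228 in.
With β₁ = 0.85, c = a/β₁ = 6.2228/0.85 = 7.32 in.

c ≈ 7.32 in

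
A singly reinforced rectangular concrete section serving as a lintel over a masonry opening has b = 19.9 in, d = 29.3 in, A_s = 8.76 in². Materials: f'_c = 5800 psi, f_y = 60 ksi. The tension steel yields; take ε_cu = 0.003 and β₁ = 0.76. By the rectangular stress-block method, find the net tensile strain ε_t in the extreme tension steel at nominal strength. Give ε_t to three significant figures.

a = A_s f_y/(0.85 f'_c b) = 5.357 in.
β₁ = 0.76, so c = a/β₁ = 5.357/0.76 = 7.049 in.
From the linear strain diagram with ε_cu = 0.003: ε_t = 0.003 (d − c)/c = 0.003 × (29.3 − 7.049)/7.049 = 0.00947.
Since ε_t ≥ 0.005, the section is tension-controlled.

ε_t ≈ 0.00947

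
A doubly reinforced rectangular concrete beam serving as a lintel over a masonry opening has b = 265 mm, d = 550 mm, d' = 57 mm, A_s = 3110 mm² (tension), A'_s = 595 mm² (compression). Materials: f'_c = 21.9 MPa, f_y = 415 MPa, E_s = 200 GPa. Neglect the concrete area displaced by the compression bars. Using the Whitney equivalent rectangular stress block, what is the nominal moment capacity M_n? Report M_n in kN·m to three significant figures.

M_n ≈ 585 kN·m

Assume both tension and compression steel yield.
Net tension couple steel: A_s − A'_s = 2515 mm².
a = (A_s − A'_s) f_y / (0.85 f'_c b) = 1043725/(0.85 × 21.9 × 265) = 211.58 mm.
c = a/β₁ = 211.58/0.85 = 248.92 mm; ε'_s = 0.003(c − d')/c = 0.0023 ≥ f_y/E_s = 0.0021, so compression steel does yield.
M_n = (A_s − A'_s) f_y (d − a/2) + A'_s f_y (d − d') = [1043725 × (550 − 105.79) + 246925 × (550 − 57)] × 10⁻⁶ = 463.63 + 121.73 = 585.36 kN·m.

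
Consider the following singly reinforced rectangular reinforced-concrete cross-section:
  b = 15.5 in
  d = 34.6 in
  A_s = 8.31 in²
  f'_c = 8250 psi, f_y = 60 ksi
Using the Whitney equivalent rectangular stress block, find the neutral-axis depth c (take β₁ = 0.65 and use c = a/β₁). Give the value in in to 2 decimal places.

c ≈ 7.06 in

T = A_s f_y = 8.31 × 60 = 498.6 kips.
a = T/(0.85 f'_c b) = 498.6/(0.85 × 8.25 × 15.5) = 4.5872 in.
With β₁ = 0.65, c = a/β₁ = 4.5872/0.65 = 7.06 in.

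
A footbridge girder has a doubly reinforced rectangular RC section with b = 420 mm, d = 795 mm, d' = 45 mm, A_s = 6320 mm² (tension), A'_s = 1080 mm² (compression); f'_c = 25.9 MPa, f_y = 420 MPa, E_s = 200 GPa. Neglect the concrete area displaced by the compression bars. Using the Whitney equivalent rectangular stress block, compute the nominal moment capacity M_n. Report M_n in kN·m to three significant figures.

M_n ≈ 1830 kN·m

Assume both tension and compression steel yield.
Net tension couple steel: A_s − A'_s = 5240 mm².
a = (A_s − A'_s) f_y / (0.85 f'_c b) = 2200800/(0.85 × 25.9 × 420) = 238.02 mm.
c = a/β₁ = 238.02/0.85 = 280.02 mm; ε'_s = 0.003(c − d')/c = 0.0025 ≥ f_y/E_s = 0.0021, so compression steel does yield.
M_n = (A_s − A'_s) f_y (d − a/2) + A'_s f_y (d − d') = [2200800 × (795 − 119.01) + 453600 × (795 − 45)] × 10⁻⁶ = 1487.72 + 340.20 = 1827.92 kN·m.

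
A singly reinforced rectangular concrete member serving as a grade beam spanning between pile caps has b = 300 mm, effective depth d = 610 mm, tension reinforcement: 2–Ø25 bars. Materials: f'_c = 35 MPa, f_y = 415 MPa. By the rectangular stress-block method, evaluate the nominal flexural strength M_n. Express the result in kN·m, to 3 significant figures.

M_n ≈ 239 kN·m

A_s = 2 × 491 = 982 mm².
T = A_s f_y = 982 × 415 = 407530 N = 407.53 kN.
From C = T: a = T/(0.85 f'_c b) = 407530/(0.85 × 35 × 300) = 45.66 mm.
M_n = T(d − a/2) = 407.53 kN × (610 − 22.83) mm = 239.29 kN·m.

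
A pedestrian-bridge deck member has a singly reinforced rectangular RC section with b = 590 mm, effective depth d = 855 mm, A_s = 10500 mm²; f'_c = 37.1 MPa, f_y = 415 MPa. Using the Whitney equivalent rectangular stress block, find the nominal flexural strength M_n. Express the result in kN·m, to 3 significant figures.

T = A_s f_y = 10500 × 415 = 4357500 N = 4357.5 kN.
From C = T: a = T/(0.85 f'_c b) = 4357500/(0.85 × 37.1 × 590) = 234.20 mm.
M_n = T(d − a/2) = 4357.5 kN × (855 − 117.1) mm = 3215.40 kN·m.

M_n ≈ 3220 kN·m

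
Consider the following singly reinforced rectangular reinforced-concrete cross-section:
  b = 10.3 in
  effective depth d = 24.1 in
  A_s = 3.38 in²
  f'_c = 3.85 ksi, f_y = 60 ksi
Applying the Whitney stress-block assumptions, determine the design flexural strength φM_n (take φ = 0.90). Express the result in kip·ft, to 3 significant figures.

φM_n ≈ 321 kip·ft

T = A_s f_y = 3.38 × 60 = 202.8 kips.
a = T/(0.85 f'_c b) = 202.8/(0.85 × 3.85 × 10.3) = 6.017 in.
M_n = T(d − a/2) = 202.8 × (24.1 − 3.0085) = 4277.4 kip·in = 4277.4/12 = 356.45 kip·ft.
φM_n = 0.90 × 356.45 = 320.81 kip·ft.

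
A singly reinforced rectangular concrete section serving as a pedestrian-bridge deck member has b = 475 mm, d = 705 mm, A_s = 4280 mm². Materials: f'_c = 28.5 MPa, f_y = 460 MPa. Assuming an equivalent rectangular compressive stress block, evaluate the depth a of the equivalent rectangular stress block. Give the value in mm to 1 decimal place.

T = A_s f_y = 4280 × 460 = 1968800 N = 1968.8 kN.
Setting C = 0.85 f'_c a b equal to T: a = 1968800/(0.85 × 28.5 × 475) = 171.1 mm.

a ≈ 171.1 mm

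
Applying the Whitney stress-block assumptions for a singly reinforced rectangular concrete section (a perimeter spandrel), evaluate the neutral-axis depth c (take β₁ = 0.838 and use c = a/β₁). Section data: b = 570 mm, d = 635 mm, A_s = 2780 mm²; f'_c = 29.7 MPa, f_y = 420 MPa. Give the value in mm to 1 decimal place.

T = A_s f_y = 2780 × 420 = 1167600 N = 1167.6 kN.
Setting C = 0.85 f'_c a b equal to T: a = 1167600/(0.85 × 29.7 × 570) = 81.142 mm.
With β₁ = 0.838, c = a/β₁ = 81.142/0.838 = 96.8 mm.

c ≈ 96.8 mm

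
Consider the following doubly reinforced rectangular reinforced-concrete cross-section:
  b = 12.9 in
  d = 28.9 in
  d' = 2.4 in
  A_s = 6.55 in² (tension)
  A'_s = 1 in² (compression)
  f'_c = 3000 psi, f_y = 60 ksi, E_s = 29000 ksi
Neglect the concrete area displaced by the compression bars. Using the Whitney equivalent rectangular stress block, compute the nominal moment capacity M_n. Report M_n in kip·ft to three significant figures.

M_n ≈ 794 kip·ft

Assume both steels yield.
a = (A_s − A'_s) f_y/(0.85 f'_c b) = (6.55 − 1) × 60/(0.85 × 3 × 12.9) = 10.123 in.
c = a/β₁ = 10.123/0.85 = 11.909 in; ε'_s = 0.003(c − d')/c = 0.0024 ≥ ε_y = 0.0021, so the compression steel yields.
M_n = (A_s − A'_s) f_y (d − a/2) + A'_s f_y (d − d') = 333 × (28.9 − 5.0615) + 60 × (28.9 − 2.4) = 7938.2 + 1590.0 = 9528.2 kip·in = 9528.2/12 = 794.02 kip·ft.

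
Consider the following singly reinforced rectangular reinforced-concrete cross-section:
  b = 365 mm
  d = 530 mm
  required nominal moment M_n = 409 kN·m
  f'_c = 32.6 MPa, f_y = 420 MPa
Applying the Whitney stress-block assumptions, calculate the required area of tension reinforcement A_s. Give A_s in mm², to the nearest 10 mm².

With M_n = 0.85 f'_c a b (d − a/2), solve the quadratic for a:
a = d − √(d² − 2M_n/(0.85 f'_c b)) = 530 − √(530² − 2 × 409×10⁶/(0.85 × 32.6 × 365)) = 82.76 mm.
A_s = 0.85 f'_c a b / f_y = 0.85 × 32.6 × 82.76 × 365 / 420 = 1993.0 mm².

A_s ≈ 1990 mm²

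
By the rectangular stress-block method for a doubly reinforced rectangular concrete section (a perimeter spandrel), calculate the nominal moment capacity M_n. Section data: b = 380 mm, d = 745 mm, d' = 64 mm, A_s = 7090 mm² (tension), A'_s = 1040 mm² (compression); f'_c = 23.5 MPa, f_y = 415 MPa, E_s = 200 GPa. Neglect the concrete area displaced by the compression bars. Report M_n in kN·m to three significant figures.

M_n ≈ 1750 kN·m

Assume both tension and compression steel yield.
Net tension couple steel: A_s − A'_s = 6050 mm².
a = (A_s − A'_s) f_y / (0.85 f'_c b) = 2510750/(0.85 × 23.5 × 380) = 330.78 mm.
c = a/β₁ = 330.78/0.85 = 389.15 mm; ε'_s = 0.003(c − d')/c = 0.0025 ≥ f_y/E_s = 0.0021, so compression steel does yield.
M_n = (A_s − A'_s) f_y (d − a/2) + A'_s f_y (d − d') = [2510750 × (745 − 165.39) + 431600 × (745 − 64)] × 10⁻⁶ = 1455.26 + 293.92 = 1749.18 kN·m.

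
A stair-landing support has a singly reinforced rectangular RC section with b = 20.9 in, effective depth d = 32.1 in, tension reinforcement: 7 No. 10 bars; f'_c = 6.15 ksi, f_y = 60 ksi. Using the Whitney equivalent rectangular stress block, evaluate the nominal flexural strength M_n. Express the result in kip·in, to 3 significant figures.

M_n ≈ 15800 kip·in

A_s = 7 × 1.27 = 8.89 in².
T = A_s f_y = 8.89 × 60 = 533.4 kips.
a = T/(0.85 f'_c b) = 533.4/(0.85 × 6.15 × 20.9) = 4.882 in.
M_n = T(d − a/2) = 533.4 × (32.1 − 2.441) = 15820.1 kip·in.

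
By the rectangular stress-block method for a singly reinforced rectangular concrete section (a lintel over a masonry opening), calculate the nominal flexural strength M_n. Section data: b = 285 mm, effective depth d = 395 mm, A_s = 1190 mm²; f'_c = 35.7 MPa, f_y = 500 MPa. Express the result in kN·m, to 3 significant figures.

M_n ≈ 215 kN·m

T = A_s f_y = 1190 × 500 = 595000 N = 595 kN.
From C = T: a = T/(0.85 f'_c b) = 595000/(0.85 × 35.7 × 285) = 68.80 mm.
M_n = T(d − a/2) = 595 kN × (395 − 34.4) mm = 214.56 kN·m.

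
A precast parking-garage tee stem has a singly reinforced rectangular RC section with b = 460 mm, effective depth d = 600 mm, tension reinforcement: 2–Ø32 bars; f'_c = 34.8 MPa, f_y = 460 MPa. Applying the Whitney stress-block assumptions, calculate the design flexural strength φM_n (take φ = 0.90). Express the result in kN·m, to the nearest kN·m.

A_s = 2 × 804 = 1608 mm².
T = A_s f_y = 1608 × 460 = 739680 N = 739.68 kN.
From C = T: a = T/(0.85 f'_c b) = 739680/(0.85 × 34.8 × 460) = 54.36 mm.
M_n = T(d − a/2) = 739.68 kN × (600 − 27.18) mm = 423.70 kN·m.
φM_n = 0.90 × 423.70 = 381.33 kN·m.

φM_n ≈ 381 kN·m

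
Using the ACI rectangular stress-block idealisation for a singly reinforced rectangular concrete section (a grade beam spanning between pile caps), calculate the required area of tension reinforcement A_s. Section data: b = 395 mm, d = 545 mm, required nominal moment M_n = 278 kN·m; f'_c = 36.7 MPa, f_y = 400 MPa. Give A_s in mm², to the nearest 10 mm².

A_s ≈ 1330 mm²

With M_n = 0.85 f'_c a b (d − a/2), solve the quadratic for a:
a = d − √(d² − 2M_n/(0.85 f'_c b)) = 545 − √(545² − 2 × 278×10⁶/(0.85 × 36.7 × 395)) = 43.10 mm.
A_s = 0.85 f'_c a b / f_y = 0.85 × 36.7 × 43.10 × 395 / 400 = 1327.7 mm².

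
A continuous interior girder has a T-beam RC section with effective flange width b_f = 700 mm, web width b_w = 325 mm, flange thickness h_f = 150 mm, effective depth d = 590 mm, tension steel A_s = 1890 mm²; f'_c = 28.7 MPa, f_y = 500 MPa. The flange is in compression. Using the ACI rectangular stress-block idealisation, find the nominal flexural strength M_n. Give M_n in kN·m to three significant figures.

Tension: T = A_s f_y = 1890 × 500 = 945000 N.
Try a within the flange: a = T/(0.85 f'_c b_f) = 945000/(0.85 × 28.7 × 700) = 55.34 mm.
Since a = 55.34 ≤ h_f = 150 mm, the stress block lies entirely in the flange; analyse as a rectangular beam of width b_f.
M_n = T(d − a/2) = 945000 × (590 − 27.67) = 531.40 × 10⁶ N·mm.
M_n = 531.40 kN·m.

M_n ≈ 531 kN·m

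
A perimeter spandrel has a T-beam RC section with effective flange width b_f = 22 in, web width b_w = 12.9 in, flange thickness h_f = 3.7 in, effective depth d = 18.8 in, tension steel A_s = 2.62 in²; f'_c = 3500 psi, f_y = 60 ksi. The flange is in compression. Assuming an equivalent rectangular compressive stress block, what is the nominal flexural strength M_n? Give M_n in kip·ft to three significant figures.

Tension: T = A_s f_y = 2.62 × 60 = 157.2 kips.
Try a within the flange: a = T/(0.85 f'_c b_f) = 157.2/(0.85 × 3.5 × 22) = 2.402 in.
Since a = 2.402 ≤ h_f = 3.7 in, the stress block lies entirely in the flange; analyse as a rectangular beam of width b_f.
M_n = T(d − a/2) = 157.2 × (18.8 − 1.201) = 2766.6 kip·in.
M_n = 2766.6/12 = 230.55 kip·ft.

M_n ≈ 231 kip·ft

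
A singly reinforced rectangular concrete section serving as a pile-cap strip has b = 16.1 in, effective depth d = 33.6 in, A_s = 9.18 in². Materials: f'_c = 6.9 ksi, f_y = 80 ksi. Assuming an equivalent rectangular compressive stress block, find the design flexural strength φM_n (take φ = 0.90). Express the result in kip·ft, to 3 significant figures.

T = A_s f_y = 9.18 × 80 = 734.4 kips.
a = T/(0.85 f'_c b) = 734.4/(0.85 × 6.9 × 16.1) = 7.777 in.
M_n = T(d − a/2) = 734.4 × (33.6 − 3.8885) = 21820.1 kip·in = 21820.1/12 = 1818.34 kip·ft.
φM_n = 0.90 × 1818.34 = 1636.51 kip·ft.

φM_n ≈ 1640 kip·ft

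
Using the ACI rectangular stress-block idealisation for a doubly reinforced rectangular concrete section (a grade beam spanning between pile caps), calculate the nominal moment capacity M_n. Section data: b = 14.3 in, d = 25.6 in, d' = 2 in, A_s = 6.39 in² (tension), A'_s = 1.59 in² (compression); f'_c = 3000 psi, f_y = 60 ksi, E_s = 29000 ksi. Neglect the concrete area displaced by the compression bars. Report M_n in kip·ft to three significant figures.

M_n ≈ 707 kip·ft

Assume both steels yield.
a = (A_s − A'_s) f_y/(0.85 f'_c b) = (6.39 − 1.59) × 60/(0.85 × 3 × 14.3) = 7.898 in.
c = a/β₁ = 7.898/0.85 = 9.292 in; ε'_s = 0.003(c − d')/c = 0.0024 ≥ ε_y = 0.0021, so the compression steel yields.
M_n = (A_s − A'_s) f_y (d − a/2) + A'_s f_y (d − d') = 288 × (25.6 − 3.949) + 95.4 × (25.6 − 2) = 6235.5 + 2251.4 = 8486.9 kip·in = 8486.9/12 = 707.24 kip·ft.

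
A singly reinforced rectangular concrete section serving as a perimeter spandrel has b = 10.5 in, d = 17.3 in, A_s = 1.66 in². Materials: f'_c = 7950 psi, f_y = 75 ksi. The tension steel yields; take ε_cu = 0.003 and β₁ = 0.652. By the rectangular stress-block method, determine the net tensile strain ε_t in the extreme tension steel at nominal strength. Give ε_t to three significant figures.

ε_t ≈ 0.0163

a = A_s f_y/(0.85 f'_c b) = 1.755 in.
β₁ = 0.652, so c = a/β₁ = 1.755/0.652 = 2.692 in.
From the linear strain diagram with ε_cu = 0.003: ε_t = 0.003 (d − c)/c = 0.003 × (17.3 − 2.692)/2.692 = 0.0163.
Since ε_t ≥ 0.005, the section is tension-controlled.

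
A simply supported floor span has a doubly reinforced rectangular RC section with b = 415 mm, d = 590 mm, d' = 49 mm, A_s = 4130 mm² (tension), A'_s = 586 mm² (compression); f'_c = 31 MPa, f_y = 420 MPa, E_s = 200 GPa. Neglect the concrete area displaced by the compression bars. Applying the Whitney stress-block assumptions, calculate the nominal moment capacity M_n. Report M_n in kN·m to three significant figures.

Assume both tension and compression steel yield.
Net tension couple steel: A_s − A'_s = 3544 mm².
a = (A_s − A'_s) f_y / (0.85 f'_c b) = 1488480/(0.85 × 31 × 415) = 136.12 mm.
c = a/β₁ = 136.12/0.829 = 164.20 mm; ε'_s = 0.003(c − d')/c = 0.0021 ≥ f_y/E_s = 0.0021, so compression steel does yield.
M_n = (A_s − A'_s) f_y (d − a/2) + A'_s f_y (d − d') = [1488480 × (590 − 68.06) + 246120 × (590 − 49)] × 10⁻⁶ = 776.90 + 133.15 = 910.05 kN·m.

M_n ≈ 910 kN·m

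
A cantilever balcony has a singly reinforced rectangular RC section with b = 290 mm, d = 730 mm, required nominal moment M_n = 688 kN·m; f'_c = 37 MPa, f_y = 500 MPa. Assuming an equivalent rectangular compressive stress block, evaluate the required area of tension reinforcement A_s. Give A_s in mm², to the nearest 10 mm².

A_s ≈ 2040 mm²

With M_n = 0.85 f'_c a b (d − a/2), solve the quadratic for a:
a = d − √(d² − 2M_n/(0.85 f'_c b)) = 730 − √(730² − 2 × 688×10⁶/(0.85 × 37 × 290)) = 111.91 mm.
A_s = 0.85 f'_c a b / f_y = 0.85 × 37 × 111.91 × 290 / 500 = 2041.4 mm².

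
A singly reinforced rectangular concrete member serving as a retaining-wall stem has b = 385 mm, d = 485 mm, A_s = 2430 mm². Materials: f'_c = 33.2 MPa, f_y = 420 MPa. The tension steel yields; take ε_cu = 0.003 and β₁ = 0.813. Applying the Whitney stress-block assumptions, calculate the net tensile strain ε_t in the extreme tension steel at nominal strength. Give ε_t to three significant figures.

a = A_s f_y/(0.85 f'_c b) = 93.94 mm.
β₁ = 0.813, so c = a/β₁ = 93.94/0.813 = 115.55 mm.
From the linear strain diagram with ε_cu = 0.003: ε_t = 0.003 (d − c)/c = 0.003 × (485 − 115.55)/115.55 = 0.00959.
Since ε_t ≥ 0.005, the section is tension-controlled.

ε_t ≈ 0.00959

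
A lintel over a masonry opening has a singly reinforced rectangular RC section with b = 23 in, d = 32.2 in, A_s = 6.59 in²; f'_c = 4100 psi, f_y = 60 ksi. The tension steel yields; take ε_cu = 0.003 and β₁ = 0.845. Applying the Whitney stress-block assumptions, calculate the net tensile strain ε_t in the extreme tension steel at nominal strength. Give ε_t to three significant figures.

a = A_s f_y/(0.85 f'_c b) = 4.933 in.
β₁ = 0.845, so c = a/β₁ = 4.933/0.845 = 5.838 in.
From the linear strain diagram with ε_cu = 0.003: ε_t = 0.003 (d − c)/c = 0.003 × (32.2 − 5.838)/5.838 = 0.0135.
Since ε_t ≥ 0.005, the section is tension-controlled.

ε_t ≈ 0.0135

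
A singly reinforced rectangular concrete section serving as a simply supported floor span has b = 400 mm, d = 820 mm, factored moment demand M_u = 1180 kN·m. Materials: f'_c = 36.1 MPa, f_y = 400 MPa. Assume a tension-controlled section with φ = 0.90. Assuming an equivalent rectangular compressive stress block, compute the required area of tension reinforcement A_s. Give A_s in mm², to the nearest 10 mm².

M_n = M_u/φ = 1180/0.90 = 1311.11 kN·m.
With M_n = 0.85 f'_c a b (d − a/2), solve the quadratic for a:
a = d − √(d² − 2M_n/(0.85 f'_c b)) = 820 − √(820² − 2 × 1311.11×10⁶/(0.85 × 36.1 × 400)) = 142.68 mm.
A_s = 0.85 f'_c a b / f_y = 0.85 × 36.1 × 142.68 × 400 / 400 = 4378.1 mm².

A_s ≈ 4380 mm²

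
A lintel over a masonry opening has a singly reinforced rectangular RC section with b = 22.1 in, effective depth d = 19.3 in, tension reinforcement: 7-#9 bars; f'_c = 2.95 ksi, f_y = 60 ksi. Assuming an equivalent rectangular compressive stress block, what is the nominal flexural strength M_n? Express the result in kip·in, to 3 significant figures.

A_s = 7 × 1 = 7 in².
T = A_s f_y = 7 × 60 = 420 kips.
a = T/(0.85 f'_c b) = 420/(0.85 × 2.95 × 22.1) = 7.579 in.
M_n = T(d − a/2) = 420 × (19.3 − 3.7895) = 6514.4 kip·in.

M_n ≈ 6510 kip·in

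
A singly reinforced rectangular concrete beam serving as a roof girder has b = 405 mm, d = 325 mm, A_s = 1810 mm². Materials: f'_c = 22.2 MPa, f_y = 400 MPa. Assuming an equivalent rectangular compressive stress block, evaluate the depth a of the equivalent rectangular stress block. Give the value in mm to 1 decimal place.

T = A_s f_y = 1810 × 400 = 724000 N = 724 kN.
Setting C = 0.85 f'_c a b equal to T: a = 724000/(0.85 × 22.2 × 405) = 94.7 mm.

a ≈ 94.7 mm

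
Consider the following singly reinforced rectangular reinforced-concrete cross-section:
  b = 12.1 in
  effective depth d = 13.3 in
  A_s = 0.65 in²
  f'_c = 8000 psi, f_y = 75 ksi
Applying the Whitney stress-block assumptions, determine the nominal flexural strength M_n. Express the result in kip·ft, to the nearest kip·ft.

T = A_s f_y = 0.65 × 75 = 48.75 kips.
a = T/(0.85 f'_c b) = 48.75/(0.85 × 8 × 12.1) = 0.592 in.
M_n = T(d − a/2) = 48.75 × (13.3 − 0.296) = 633.9 kip·in = 633.9/12 = 52.83 kip·ft.

M_n ≈ 53 kip·ft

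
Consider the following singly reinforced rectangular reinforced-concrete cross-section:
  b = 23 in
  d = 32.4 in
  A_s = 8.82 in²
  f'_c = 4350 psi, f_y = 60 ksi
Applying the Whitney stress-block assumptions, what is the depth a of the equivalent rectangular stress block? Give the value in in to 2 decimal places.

a ≈ 6.22 in

T = A_s f_y = 8.82 × 60 = 529.2 kips.
a = T/(0.85 f'_c b) = 529.2/(0.85 × 4.35 × 23) = 6.22 in.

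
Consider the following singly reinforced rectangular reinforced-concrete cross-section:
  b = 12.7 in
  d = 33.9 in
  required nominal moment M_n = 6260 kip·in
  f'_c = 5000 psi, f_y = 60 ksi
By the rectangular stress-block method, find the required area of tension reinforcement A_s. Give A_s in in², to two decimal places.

A_s ≈ 3.25 in²

From M_n = 0.85 f'_c a b (d − a/2):
a = d − √(d² − 2M_n/(0.85 f'_c b)) = 33.9 − √(33.9² − 2 × 6260/(0.85 × 5 × 12.7)) = 3.614 in.
A_s = 0.85 f'_c a b / f_y = 0.85 × 5 × 3.614 × 12.7 / 60 = 3.251 in².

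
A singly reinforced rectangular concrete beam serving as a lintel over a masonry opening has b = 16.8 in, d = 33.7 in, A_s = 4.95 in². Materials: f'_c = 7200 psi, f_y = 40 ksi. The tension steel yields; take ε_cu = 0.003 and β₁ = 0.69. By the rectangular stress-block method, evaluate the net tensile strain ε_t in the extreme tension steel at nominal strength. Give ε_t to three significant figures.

ε_t ≈ 0.0332

a = A_s f_y/(0.85 f'_c b) = 1.926 in.
β₁ = 0.69, so c = a/β₁ = 1.926/0.69 = 2.791 in.
From the linear strain diagram with ε_cu = 0.003: ε_t = 0.003 (d − c)/c = 0.003 × (33.7 − 2.791)/2.791 = 0.0332.
Since ε_t ≥ 0.005, the section is tension-controlled.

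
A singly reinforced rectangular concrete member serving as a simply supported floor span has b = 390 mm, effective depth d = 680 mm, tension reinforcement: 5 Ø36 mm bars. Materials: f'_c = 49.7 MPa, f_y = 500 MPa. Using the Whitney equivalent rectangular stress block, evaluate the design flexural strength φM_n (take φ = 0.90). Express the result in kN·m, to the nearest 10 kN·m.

φM_n ≈ 1380 kN·m

A_s = 5 × 1018 = 5090 mm².
T = A_s f_y = 5090 × 500 = 2545000 N = 2545 kN.
From C = T: a = T/(0.85 f'_c b) = 2545000/(0.85 × 49.7 × 390) = 154.47 mm.
M_n = T(d − a/2) = 2545 kN × (680 − 77.235) mm = 1534.04 kN·m.
φM_n = 0.90 × 1534.04 = 1380.64 kN·m.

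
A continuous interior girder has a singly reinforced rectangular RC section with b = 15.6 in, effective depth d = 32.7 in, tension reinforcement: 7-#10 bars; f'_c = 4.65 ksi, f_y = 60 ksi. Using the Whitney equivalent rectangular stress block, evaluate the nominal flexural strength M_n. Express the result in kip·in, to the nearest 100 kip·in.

M_n ≈ 15100 kip·in

A_s = 7 × 1.27 = 8.89 in².
T = A_s f_y = 8.89 × 60 = 533.4 kips.
a = T/(0.85 f'_c b) = 533.4/(0.85 × 4.65 × 15.6) = 8.651 in.
M_n = T(d − a/2) = 533.4 × (32.7 − 4.3255) = 15135.0 kip·in.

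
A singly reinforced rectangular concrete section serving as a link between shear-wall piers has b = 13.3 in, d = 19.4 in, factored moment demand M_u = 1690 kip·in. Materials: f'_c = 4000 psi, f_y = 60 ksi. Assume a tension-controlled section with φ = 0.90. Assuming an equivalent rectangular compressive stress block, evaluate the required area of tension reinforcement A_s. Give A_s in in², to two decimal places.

M_n = M_u/φ = 1690/0.90 = 1877.78 kip·in.
From M_n = 0.85 f'_c a b (d − a/2):
a = d − √(d² − 2M_n/(0.85 f'_c b)) = 19.4 − √(19.4² − 2 × 1877.78/(0.85 × 4 × 13.3)) = 2.274 in.
A_s = 0.85 f'_c a b / f_y = 0.85 × 4 × 2.274 × 13.3 / 60 = 1.714 in².

A_s ≈ 1.71 in²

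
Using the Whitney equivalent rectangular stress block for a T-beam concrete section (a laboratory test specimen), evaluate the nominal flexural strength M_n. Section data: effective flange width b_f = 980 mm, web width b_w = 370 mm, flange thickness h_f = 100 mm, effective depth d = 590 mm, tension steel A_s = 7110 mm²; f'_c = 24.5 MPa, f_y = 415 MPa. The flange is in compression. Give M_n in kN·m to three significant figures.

Tension: T = A_s f_y = 7110 × 415 = 2950650 N.
Try a within the flange: a = T/(0.85 f'_c b_f) = 2950650/(0.85 × 24.5 × 980) = 144.58 mm.
a = 144.58 > h_f = 100 mm: the block extends into the web. Split into flange-overhang and web parts.
C_f = 0.85 f'_c (b_f − b_w) h_f = 0.85 × 24.5 × (980 − 370) × 100 = 1270325 N.
Remaining web compression depth: a_w = (T − C_f)/(0.85 f'_c b_w) = (2950650 − 1270325)/(0.85 × 24.5 × 370) = 218.08 mm.
M_n = C_f(d − h_f/2) + (T − C_f)(d − a_w/2) = 1270325 × (590 − 50) + 1680325 × (590 − 109.04) = 685.98 + 808.17 = 1494.15 × 10⁶ N·mm.
M_n = 1494.15 kN·m.

M_n ≈ 1490 kN·m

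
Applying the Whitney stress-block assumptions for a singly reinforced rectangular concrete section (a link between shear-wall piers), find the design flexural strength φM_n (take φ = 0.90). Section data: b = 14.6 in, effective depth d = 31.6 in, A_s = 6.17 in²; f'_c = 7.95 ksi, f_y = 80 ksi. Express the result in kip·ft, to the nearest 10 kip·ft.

T = A_s f_y = 6.17 × 80 = 493.6 kips.
a = T/(0.85 f'_c b) = 493.6/(0.85 × 7.95 × 14.6) = 5.003 in.
M_n = T(d − a/2) = 493.6 × (31.6 − 2.5015) = 14363.0 kip·in = 14363.0/12 = 1196.92 kip·ft.
φM_n = 0.90 × 1196.92 = 1077.23 kip·ft.

φM_n ≈ 1080 kip·ft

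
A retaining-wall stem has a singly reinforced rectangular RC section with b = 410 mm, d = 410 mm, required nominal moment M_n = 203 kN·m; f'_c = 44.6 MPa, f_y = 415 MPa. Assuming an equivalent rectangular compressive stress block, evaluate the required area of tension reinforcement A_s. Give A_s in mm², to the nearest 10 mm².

With M_n = 0.85 f'_c a b (d − a/2), solve the quadratic for a:
a = d − √(d² − 2M_n/(0.85 f'_c b)) = 410 − √(410² − 2 × 203×10⁶/(0.85 × 44.6 × 410)) = 33.20 mm.
A_s = 0.85 f'_c a b / f_y = 0.85 × 44.6 × 33.20 × 410 / 415 = 1243.4 mm².

A_s ≈ 1240 mm²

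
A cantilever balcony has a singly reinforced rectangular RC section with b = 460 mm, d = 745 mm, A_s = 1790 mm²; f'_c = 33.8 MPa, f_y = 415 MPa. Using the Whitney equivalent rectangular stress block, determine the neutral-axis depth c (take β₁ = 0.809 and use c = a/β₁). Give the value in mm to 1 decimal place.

c ≈ 69.5 mm

T = A_s f_y = 1790 × 415 = 742850 N = 742.85 kN.
Setting C = 0.85 f'_c a b equal to T: a = 742850/(0.85 × 33.8 × 460) = 56.209 mm.
With β₁ = 0.809, c = a/β₁ = 56.209/0.809 = 69.5 mm.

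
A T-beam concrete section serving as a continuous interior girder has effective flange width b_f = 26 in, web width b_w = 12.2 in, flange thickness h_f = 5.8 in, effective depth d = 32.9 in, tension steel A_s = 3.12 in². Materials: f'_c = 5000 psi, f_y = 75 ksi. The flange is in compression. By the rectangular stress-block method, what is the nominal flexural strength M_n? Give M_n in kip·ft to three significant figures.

M_n ≈ 621 kip·ft

Tension: T = A_s f_y = 3.12 × 75 = 234 kips.
Try a within the flange: a = T/(0.85 f'_c b_f) = 234/(0.85 × 5 × 26) = 2.118 in.
Since a = 2.118 ≤ h_f = 5.8 in, the stress block lies entirely in the flange; analyse as a rectangular beam of width b_f.
M_n = T(d − a/2) = 234 × (32.9 − 1.059) = 7450.8 kip·in.
M_n = 7450.8/12 = 620.90 kip·ft.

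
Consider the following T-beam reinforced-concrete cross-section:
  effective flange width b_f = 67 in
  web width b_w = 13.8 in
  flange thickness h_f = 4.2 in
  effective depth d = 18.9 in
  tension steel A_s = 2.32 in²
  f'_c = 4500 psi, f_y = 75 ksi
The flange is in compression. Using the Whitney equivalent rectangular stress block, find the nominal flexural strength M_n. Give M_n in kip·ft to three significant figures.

Tension: T = A_s f_y = 2.32 × 75 = 174 kips.
Try a within the flange: a = T/(0.85 f'_c b_f) = 174/(0.85 × 4.5 × 67) = 0.679 in.
Since a = 0.679 ≤ h_f = 4.2 in, the stress block lies entirely in the flange; analyse as a rectangular beam of width b_f.
M_n = T(d − a/2) = 174 × (18.9 − 0.3395) = 3229.5 kip·in.
M_n = 3229.5/12 = 269.13 kip·ft.

M_n ≈ 269 kip·ft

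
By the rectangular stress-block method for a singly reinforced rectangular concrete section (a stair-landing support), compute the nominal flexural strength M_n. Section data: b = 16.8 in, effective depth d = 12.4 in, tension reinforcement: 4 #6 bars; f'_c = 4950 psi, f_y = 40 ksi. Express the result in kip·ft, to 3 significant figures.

M_n ≈ 69.8 kip·ft

A_s = 4 × 0.44 = 1.76 in².
T = A_s f_y = 1.76 × 40 = 70.4 kips.
a = T/(0.85 f'_c b) = 70.4/(0.85 × 4.95 × 16.8) = 0.996 in.
M_n = T(d − a/2) = 70.4 × (12.4 − 0.498) = 837.9 kip·in = 837.9/12 = 69.83 kip·ft.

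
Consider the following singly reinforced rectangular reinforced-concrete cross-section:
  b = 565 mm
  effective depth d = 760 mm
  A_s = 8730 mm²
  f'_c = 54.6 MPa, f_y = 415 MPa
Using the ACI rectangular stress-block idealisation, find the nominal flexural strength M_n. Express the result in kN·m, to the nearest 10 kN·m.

T = A_s f_y = 8730 × 415 = 3622950 N = 3622.95 kN.
From C = T: a = T/(0.85 f'_c b) = 3622950/(0.85 × 54.6 × 565) = 138.17 mm.
M_n = T(d − a/2) = 3622.95 kN × (760 − 69.085) mm = 2503.15 kN·m.

M_n ≈ 2500 kN·m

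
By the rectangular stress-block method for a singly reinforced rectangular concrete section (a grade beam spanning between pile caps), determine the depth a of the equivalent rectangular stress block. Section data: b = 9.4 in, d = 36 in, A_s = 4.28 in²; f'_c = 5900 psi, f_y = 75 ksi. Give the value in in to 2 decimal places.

a ≈ 6.81 in

T = A_s f_y = 4.28 × 75 = 321 kips.
a = T/(0.85 f'_c b) = 321/(0.85 × 5.9 × 9.4) = 6.81 in.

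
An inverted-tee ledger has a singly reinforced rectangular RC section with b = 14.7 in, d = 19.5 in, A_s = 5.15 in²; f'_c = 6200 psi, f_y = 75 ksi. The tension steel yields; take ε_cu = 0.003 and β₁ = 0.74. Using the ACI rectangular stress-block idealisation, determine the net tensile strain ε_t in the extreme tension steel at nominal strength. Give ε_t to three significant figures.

ε_t ≈ 0.00568

a = A_s f_y/(0.85 f'_c b) = 4.986 in.
β₁ = 0.74, so c = a/β₁ = 4.986/0.74 = 6.738 in.
From the linear strain diagram with ε_cu = 0.003: ε_t = 0.003 (d − c)/c = 0.003 × (19.5 − 6.738)/6.738 = 0.00568.
Since ε_t ≥ 0.005, the section is tension-controlled.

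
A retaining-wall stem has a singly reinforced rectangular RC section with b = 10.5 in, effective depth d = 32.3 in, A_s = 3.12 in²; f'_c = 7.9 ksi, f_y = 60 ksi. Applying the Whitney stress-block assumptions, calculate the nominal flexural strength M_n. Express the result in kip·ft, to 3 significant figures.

M_n ≈ 483 kip·ft

T = A_s f_y = 3.12 × 60 = 187.2 kips.
a = T/(0.85 f'_c b) = 187.2/(0.85 × 7.9 × 10.5) = 2.655 in.
M_n = T(d − a/2) = 187.2 × (32.3 − 1.3275) = 5798.1 kip·in = 5798.1/12 = 483.18 kip·ft.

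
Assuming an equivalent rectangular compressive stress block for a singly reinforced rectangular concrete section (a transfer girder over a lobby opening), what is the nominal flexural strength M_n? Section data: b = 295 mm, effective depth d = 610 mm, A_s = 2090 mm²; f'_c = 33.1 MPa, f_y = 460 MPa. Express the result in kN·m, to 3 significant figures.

T = A_s f_y = 2090 × 460 = 961400 N = 961.4 kN.
From C = T: a = T/(0.85 f'_c b) = 961400/(0.85 × 33.1 × 295) = 115.83 mm.
M_n = T(d − a/2) = 961.4 kN × (610 − 57.915) mm = 530.77 kN·m.

M_n ≈ 531 kN·m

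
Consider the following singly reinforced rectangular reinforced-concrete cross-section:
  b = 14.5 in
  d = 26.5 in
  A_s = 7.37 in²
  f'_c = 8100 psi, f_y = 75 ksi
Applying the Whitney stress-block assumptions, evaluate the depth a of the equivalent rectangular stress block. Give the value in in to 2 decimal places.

T = A_s f_y = 7.37 × 75 = 552.75 kips.
a = T/(0.85 f'_c b) = 552.75/(0.85 × 8.1 × 14.5) = 5.54 in.

a ≈ 5.54 in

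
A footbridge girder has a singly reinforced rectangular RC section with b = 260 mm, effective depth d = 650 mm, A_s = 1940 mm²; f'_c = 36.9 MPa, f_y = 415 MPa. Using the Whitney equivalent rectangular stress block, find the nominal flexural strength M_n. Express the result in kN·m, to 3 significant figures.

T = A_s f_y = 1940 × 415 = 805100 N = 805.1 kN.
From C = T: a = T/(0.85 f'_c b) = 805100/(0.85 × 36.9 × 260) = 98.73 mm.
M_n = T(d − a/2) = 805.1 kN × (650 − 49.365) mm = 483.57 kN·m.

M_n ≈ 484 kN·m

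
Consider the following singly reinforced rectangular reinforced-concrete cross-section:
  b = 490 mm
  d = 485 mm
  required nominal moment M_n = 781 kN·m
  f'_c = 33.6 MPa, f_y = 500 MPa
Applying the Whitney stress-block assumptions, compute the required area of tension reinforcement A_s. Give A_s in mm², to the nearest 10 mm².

A_s ≈ 3730 mm²

With M_n = 0.85 f'_c a b (d − a/2), solve the quadratic for a:
a = d − √(d² − 2M_n/(0.85 f'_c b)) = 485 − √(485² − 2 × 781×10⁶/(0.85 × 33.6 × 490)) = 133.42 mm.
A_s = 0.85 f'_c a b / f_y = 0.85 × 33.6 × 133.42 × 490 / 500 = 3734.3 mm².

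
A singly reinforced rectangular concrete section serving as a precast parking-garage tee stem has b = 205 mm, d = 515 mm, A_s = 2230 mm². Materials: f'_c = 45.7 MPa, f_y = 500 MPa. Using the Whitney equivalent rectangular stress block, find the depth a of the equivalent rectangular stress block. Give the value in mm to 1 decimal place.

a ≈ 140.0 mm

T = A_s f_y = 2230 × 500 = 1115000 N = 1115 kN.
Setting C = 0.85 f'_c a b equal to T: a = 1115000/(0.85 × 45.7 × 205) = 140.0 mm.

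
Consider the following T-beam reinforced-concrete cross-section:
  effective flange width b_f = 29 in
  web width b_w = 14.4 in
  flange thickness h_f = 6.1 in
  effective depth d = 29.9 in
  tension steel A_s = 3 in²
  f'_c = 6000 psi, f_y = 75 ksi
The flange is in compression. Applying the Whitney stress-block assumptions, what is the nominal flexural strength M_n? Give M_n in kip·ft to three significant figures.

M_n ≈ 546 kip·ft

Tension: T = A_s f_y = 3 × 75 = 225 kips.
Try a within the flange: a = T/(0.85 f'_c b_f) = 225/(0.85 × 6 × 29) = 1.521 in.
Since a = 1.521 ≤ h_f = 6.1 in, the stress block lies entirely in the flange; analyse as a rectangular beam of width b_f.
M_n = T(d − a/2) = 225 × (29.9 − 0.7605) = 6556.4 kip·in.
M_n = 6556.4/12 = 546.37 kip·ft.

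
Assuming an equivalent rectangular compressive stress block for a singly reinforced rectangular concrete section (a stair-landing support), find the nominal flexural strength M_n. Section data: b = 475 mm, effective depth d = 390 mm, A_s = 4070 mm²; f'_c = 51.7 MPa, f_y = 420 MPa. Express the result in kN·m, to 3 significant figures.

M_n ≈ 597 kN·m

T = A_s f_y = 4070 × 420 = 1709400 N = 1709.4 kN.
From C = T: a = T/(0.85 f'_c b) = 1709400/(0.85 × 51.7 × 475) = 81.89 mm.
M_n = T(d − a/2) = 1709.4 kN × (390 − 40.945) mm = 596.67 kN·m.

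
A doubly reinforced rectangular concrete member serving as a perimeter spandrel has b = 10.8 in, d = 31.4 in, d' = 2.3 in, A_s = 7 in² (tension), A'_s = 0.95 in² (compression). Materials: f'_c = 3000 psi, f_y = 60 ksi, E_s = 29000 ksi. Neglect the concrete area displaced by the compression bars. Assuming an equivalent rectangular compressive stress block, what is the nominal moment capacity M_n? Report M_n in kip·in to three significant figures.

Assume both steels yield.
a = (A_s − A'_s) f_y/(0.85 f'_c b) = (7 − 0.95) × 60/(0.85 × 3 × 10.8) = 13.181 in.
c = a/β₁ = 13.181/0.85 = 15.507 in; ε'_s = 0.003(c − d')/c = 0.0026 ≥ ε_y = 0.0021, so the compression steel yields.
M_n = (A_s − A'_s) f_y (d − a/2) + A'_s f_y (d − d') = 363 × (31.4 − 6.5905) + 57 × (31.4 − 2.3) = 9005.8 + 1658.7 = 10664.5 kip·in.

M_n ≈ 10700 kip·in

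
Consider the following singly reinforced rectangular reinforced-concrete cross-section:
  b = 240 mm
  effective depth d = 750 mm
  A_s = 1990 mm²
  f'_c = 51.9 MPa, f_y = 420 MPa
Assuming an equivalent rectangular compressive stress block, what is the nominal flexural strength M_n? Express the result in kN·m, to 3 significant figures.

M_n ≈ 594 kN·m

T = A_s f_y = 1990 × 420 = 835800 N = 835.8 kN.
From C = T: a = T/(0.85 f'_c b) = 835800/(0.85 × 51.9 × 240) = 78.94 mm.
M_n = T(d − a/2) = 835.8 kN × (750 − 39.47) mm = 593.86 kN·m.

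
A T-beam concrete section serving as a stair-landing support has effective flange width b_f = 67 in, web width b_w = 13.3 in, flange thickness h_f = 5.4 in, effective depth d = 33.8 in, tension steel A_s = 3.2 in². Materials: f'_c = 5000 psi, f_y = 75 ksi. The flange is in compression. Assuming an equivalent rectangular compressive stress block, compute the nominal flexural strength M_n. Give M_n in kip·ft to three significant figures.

M_n ≈ 668 kip·ft

Tension: T = A_s f_y = 3.2 × 75 = 240 kips.
Try a within the flange: a = T/(0.85 f'_c b_f) = 240/(0.85 × 5 × 67) = 0.843 in.
Since a = 0.843 ≤ h_f = 5.4 in, the stress block lies entirely in the flange; analyse as a rectangular beam of width b_f.
M_n = T(d − a/2) = 240 × (33.8 − 0.4215) = 8010.8 kip·in.
M_n = 8010.8/12 = 667.57 kip·ft.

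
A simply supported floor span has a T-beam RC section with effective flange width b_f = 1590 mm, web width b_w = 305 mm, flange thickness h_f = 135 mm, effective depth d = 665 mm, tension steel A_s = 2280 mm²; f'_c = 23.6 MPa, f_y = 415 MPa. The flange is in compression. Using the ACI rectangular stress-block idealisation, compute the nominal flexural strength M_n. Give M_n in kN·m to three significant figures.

M_n ≈ 615 kN·m

Tension: T = A_s f_y = 2280 × 415 = 946200 N.
Try a within the flange: a = T/(0.85 f'_c b_f) = 946200/(0.85 × 23.6 × 1590) = 29.67 mm.
Since a = 29.67 ≤ h_f = 135 mm, the stress block lies entirely in the flange; analyse as a rectangular beam of width b_f.
M_n = T(d − a/2) = 946200 × (665 − 14.835) = 615.19 × 10⁶ N·mm.
M_n = 615.19 kN·m.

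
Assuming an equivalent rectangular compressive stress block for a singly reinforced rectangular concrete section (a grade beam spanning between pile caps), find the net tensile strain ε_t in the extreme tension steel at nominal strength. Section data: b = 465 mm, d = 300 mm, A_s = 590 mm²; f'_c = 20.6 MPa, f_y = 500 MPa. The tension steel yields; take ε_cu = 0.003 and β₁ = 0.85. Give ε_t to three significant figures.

ε_t ≈ 0.0181

a = A_s f_y/(0.85 f'_c b) = 36.23 mm.
β₁ = 0.85, so c = a/β₁ = 36.23/0.85 = 42.62 mm.
From the linear strain diagram with ε_cu = 0.003: ε_t = 0.003 (d − c)/c = 0.003 × (300 − 42.62)/42.62 = 0.0181.
Since ε_t ≥ 0.005, the section is tension-controlled.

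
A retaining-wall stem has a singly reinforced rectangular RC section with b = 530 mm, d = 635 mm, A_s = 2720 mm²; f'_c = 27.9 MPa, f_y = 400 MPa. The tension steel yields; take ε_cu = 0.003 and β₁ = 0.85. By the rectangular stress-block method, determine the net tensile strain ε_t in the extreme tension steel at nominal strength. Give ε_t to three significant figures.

a = A_s f_y/(0.85 f'_c b) = 86.56 mm.
β₁ = 0.85, so c = a/β₁ = 86.56/0.85 = 101.84 mm.
From the linear strain diagram with ε_cu = 0.003: ε_t = 0.003 (d − c)/c = 0.003 × (635 − 101.84)/101.84 = 0.0157.
Since ε_t ≥ 0.005, the section is tension-controlled.

ε_t ≈ 0.0157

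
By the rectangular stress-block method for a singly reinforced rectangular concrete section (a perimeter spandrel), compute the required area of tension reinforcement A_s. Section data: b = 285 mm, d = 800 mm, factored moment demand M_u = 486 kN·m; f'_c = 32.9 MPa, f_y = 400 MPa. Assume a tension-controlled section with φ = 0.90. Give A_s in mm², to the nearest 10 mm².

M_n = M_u/φ = 486/0.90 = 540 kN·m.
With M_n = 0.85 f'_c a b (d − a/2), solve the quadratic for a:
a = d − √(d² − 2M_n/(0.85 f'_c b)) = 800 − √(800² − 2 × 540×10⁶/(0.85 × 32.9 × 285)) = 89.72 mm.
A_s = 0.85 f'_c a b / f_y = 0.85 × 32.9 × 89.72 × 285 / 400 = 1787.7 mm².

A_s ≈ 1790 mm²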